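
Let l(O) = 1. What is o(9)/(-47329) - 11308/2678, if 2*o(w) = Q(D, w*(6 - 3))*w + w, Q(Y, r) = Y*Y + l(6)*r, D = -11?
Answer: -536991931/126747062 ≈ -4.2367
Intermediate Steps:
Q(Y, r) = r + Y² (Q(Y, r) = Y*Y + 1*r = Y² + r = r + Y²)
o(w) = w/2 + w*(121 + 3*w)/2 (o(w) = ((w*(6 - 3) + (-11)²)*w + w)/2 = ((w*3 + 121)*w + w)/2 = ((3*w + 121)*w + w)/2 = ((121 + 3*w)*w + w)/2 = (w*(121 + 3*w) + w)/2 = (w + w*(121 + 3*w))/2 = w/2 + w*(121 + 3*w)/2)
o(9)/(-47329) - 11308/2678 = ((½)*9*(122 + 3*9))/(-47329) - 11308/2678 = ((½)*9*(122 + 27))*(-1/47329) - 11308*1/2678 = ((½)*9*149)*(-1/47329) - 5654/1339 = (1341/2)*(-1/47329) - 5654/1339 = -1341/94658 - 5654/1339 = -536991931/126747062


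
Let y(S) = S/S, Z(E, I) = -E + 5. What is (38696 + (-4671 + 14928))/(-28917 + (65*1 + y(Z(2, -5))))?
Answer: -48953/28851 ≈ -1.6968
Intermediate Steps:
Z(E, I) = 5 - E
y(S) = 1
(38696 + (-4671 + 14928))/(-28917 + (65*1 + y(Z(2, -5)))) = (38696 + (-4671 + 14928))/(-28917 + (65*1 + 1)) = (38696 + 10257)/(-28917 + (65 + 1)) = 48953/(-28917 + 66) = 48953/(-28851) = 48953*(-1/28851) = -48953/28851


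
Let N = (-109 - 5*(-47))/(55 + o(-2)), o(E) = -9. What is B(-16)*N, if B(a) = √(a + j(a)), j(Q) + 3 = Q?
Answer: 63*I*√35/23 ≈ 16.205*I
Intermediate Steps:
j(Q) = -3 + Q
N = 63/23 (N = (-109 - 5*(-47))/(55 - 9) = (-109 + 235)/46 = 126*(1/46) = 63/23 ≈ 2.7391)
B(a) = √(-3 + 2*a) (B(a) = √(a + (-3 + a)) = √(-3 + 2*a))
B(-16)*N = √(-3 + 2*(-16))*(63/23) = √(-3 - 32)*(63/23) = √(-35)*(63/23) = (I*√35)*(63/23) = 63*I*√35/23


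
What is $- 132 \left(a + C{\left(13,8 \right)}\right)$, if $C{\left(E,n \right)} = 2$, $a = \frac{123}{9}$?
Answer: $-2068$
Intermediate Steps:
$a = \frac{41}{3}$ ($a = 123 \cdot \frac{1}{9} = \frac{41}{3} \approx 13.667$)
$- 132 \left(a + C{\left(13,8 \right)}\right) = - 132 \left(\frac{41}{3} + 2\right) = \left(-132\right) \frac{47}{3} = -2068$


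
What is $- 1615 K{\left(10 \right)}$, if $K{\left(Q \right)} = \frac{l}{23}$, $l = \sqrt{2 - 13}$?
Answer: $- \frac{1615 i \sqrt{11}}{23} \approx - 232.88 i$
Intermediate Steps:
$l = i \sqrt{11}$ ($l = \sqrt{-11} = i \sqrt{11} \approx 3.3166 i$)
$K{\left(Q \right)} = \frac{i \sqrt{11}}{23}$
$- 1615 K{\left(10 \right)} = - 1615 \frac{i \sqrt{11}}{23} = - \frac{1615 i \sqrt{11}}{23}$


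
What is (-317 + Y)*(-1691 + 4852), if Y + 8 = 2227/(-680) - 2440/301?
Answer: -12802147991/12040 ≈ -1.0633e+6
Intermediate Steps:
Y = -233351/12040 (Y = -8 + (2227/(-680) - 2440/301) = -8 + (2227*(-1/680) - 2440*1/301) = -8 + (-131/40 - 2440/301) = -8 - 137031/12040 = -233351/12040 ≈ -19.381)
(-317 + Y)*(-1691 + 4852) = (-317 - 233351/12040)*(-1691 + 4852) = -4050031/12040*3161 = -12802147991/12040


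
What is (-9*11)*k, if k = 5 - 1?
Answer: -396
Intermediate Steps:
k = 4
(-9*11)*k = -9*11*4 = -99*4 = -396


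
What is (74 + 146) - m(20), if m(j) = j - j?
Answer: 220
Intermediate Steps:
m(j) = 0
(74 + 146) - m(20) = (74 + 146) - 1*0 = 220 + 0 = 220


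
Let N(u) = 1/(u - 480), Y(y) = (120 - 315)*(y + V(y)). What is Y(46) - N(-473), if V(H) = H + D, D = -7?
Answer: -15795974/953 ≈ -16575.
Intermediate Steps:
V(H) = -7 + H (V(H) = H - 7 = -7 + H)
Y(y) = 1365 - 390*y (Y(y) = (120 - 315)*(y + (-7 + y)) = -195*(-7 + 2*y) = 1365 - 390*y)
N(u) = 1/(-480 + u)
Y(46) - N(-473) = (1365 - 390*46) - 1/(-480 - 473) = (1365 - 17940) - 1/(-953) = -16575 - 1*(-1/953) = -16575 + 1/953 = -15795974/953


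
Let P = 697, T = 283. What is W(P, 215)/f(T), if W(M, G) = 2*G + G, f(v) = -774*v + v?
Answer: -645/218759 ≈ -0.0029484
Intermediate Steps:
f(v) = -773*v
W(M, G) = 3*G
W(P, 215)/f(T) = (3*215)/((-773*283)) = 645/(-218759) = 645*(-1/218759) = -645/218759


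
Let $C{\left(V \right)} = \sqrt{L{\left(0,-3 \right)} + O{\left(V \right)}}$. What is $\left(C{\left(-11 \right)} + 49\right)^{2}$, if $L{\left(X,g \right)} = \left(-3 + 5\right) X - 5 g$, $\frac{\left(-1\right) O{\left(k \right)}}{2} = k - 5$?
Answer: $\left(49 + \sqrt{47}\right)^{2} \approx 3119.9$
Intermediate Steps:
$O{\left(k \right)} = 10 - 2 k$ ($O{\left(k \right)} = - 2 \left(k - 5\right) = - 2 \left(-5 + k\right) = 10 - 2 k$)
$L{\left(X,g \right)} = - 5 g + 2 X$ ($L{\left(X,g \right)} = 2 X - 5 g = - 5 g + 2 X$)
$C{\left(V \right)} = \sqrt{25 - 2 V}$ ($C{\left(V \right)} = \sqrt{\left(\left(-5\right) \left(-3\right) + 2 \cdot 0\right) - \left(-10 + 2 V\right)} = \sqrt{\left(15 + 0\right) - \left(-10 + 2 V\right)} = \sqrt{15 - \left(-10 + 2 V\right)} = \sqrt{25 - 2 V}$)
$\left(C{\left(-11 \right)} + 49\right)^{2} = \left(\sqrt{25 - -22} + 49\right)^{2} = \left(\sqrt{25 + 22} + 49\right)^{2} = \left(\sqrt{47} + 49\right)^{2} = \left(49 + \sqrt{47}\right)^{2}$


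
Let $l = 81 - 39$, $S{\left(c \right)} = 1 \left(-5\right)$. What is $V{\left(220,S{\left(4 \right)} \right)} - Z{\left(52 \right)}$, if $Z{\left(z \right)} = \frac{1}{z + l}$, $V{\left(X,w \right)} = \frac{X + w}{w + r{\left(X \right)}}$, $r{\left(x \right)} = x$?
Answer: $\frac{93}{94} \approx 0.98936$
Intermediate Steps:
$S{\left(c \right)} = -5$
$l = 42$ ($l = 81 - 39 = 42$)
$V{\left(X,w \right)} = 1$ ($V{\left(X,w \right)} = \frac{X + w}{w + X} = \frac{X + w}{X + w} = 1$)
$Z{\left(z \right)} = \frac{1}{42 + z}$ ($Z{\left(z \right)} = \frac{1}{z + 42} = \frac{1}{42 + z}$)
$V{\left(220,S{\left(4 \right)} \right)} - Z{\left(52 \right)} = 1 - \frac{1}{42 + 52} = 1 - \frac{1}{94} = \frac{93}{94}$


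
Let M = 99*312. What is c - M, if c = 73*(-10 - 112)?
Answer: -39794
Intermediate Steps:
c = -8906 (c = 73*(-122) = -8906)
M = 30888
c - M = -8906 - 1*30888 = -8906 - 30888 = -39794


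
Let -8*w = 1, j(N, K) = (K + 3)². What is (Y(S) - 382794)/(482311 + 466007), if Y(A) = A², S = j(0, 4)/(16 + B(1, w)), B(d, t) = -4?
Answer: -55119935/136557792 ≈ -0.40364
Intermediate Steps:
j(N, K) = (3 + K)²
w = -⅛ (w = -⅛*1 = -⅛ ≈ -0.12500)
S = 49/12 (S = (3 + 4)²/(16 - 4) = 7²/12 = 49*(1/12) = 49/12 ≈ 4.0833)
(Y(S) - 382794)/(482311 + 466007) = ((49/12)² - 382794)/(482311 + 466007) = (2401/144 - 382794)/948318 = -55119935/144*1/948318 = -55119935/136557792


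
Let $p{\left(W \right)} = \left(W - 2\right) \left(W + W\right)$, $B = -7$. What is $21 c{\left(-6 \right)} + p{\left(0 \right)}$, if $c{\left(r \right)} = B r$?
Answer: $882$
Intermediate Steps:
$p{\left(W \right)} = 2 W \left(-2 + W\right)$ ($p{\left(W \right)} = \left(-2 + W\right) 2 W = 2 W \left(-2 + W\right)$)
$c{\left(r \right)} = - 7 r$
$21 c{\left(-6 \right)} + p{\left(0 \right)} = 21 \left(\left(-7\right) \left(-6\right)\right) + 2 \cdot 0 \left(-2 + 0\right) = 21 \cdot 42 + 2 \cdot 0 \left(-2\right) = 882 + 0 = 882$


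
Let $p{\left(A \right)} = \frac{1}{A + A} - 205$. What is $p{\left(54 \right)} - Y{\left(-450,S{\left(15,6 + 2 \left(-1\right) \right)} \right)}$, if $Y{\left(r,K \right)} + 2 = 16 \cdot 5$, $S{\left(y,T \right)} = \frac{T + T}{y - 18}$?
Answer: $- \frac{30563}{108} \approx -282.99$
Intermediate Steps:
$S{\left(y,T \right)} = \frac{2 T}{-18 + y}$
$p{\left(A \right)} = -205 + \frac{1}{2 A}$ ($p{\left(A \right)} = \frac{1}{2 A} - 205 = -205 + \frac{1}{2 A}$)
$Y{\left(r,K \right)} = 78$ ($Y{\left(r,K \right)} = -2 + 16 \cdot 5 = -2 + 80 = 78$)
$p{\left(54 \right)} - Y{\left(-450,S{\left(15,6 + 2 \left(-1\right) \right)} \right)} = \left(-205 + \frac{1}{2 \cdot 54}\right) - 78 = \left(-205 + \frac{1}{2} \cdot \frac{1}{54}\right) - 78 = \left(-205 + \frac{1}{108}\right) - 78 = - \frac{22139}{108} - 78 = - \frac{30563}{108}$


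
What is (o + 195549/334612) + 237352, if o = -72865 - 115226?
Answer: 16483517281/334612 ≈ 49262.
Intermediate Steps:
o = -188091
(o + 195549/334612) + 237352 = (-188091 + 195549/334612) + 237352 = -62937310143/334612 + 237352 = 16483517281/334612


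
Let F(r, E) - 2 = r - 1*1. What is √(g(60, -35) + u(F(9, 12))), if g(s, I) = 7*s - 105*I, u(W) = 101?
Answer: 2*√1049 ≈ 64.776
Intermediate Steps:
F(r, E) = 1 + r (F(r, E) = 2 + (r - 1*1) = 2 + (r - 1) = 2 + (-1 + r) = 1 + r)
g(s, I) = -105*I + 7*s
√(g(60, -35) + u(F(9, 12))) = √((-105*(-35) + 7*60) + 101) = √((3675 + 420) + 101) = √(4095 + 101) = √4196 = 2*√1049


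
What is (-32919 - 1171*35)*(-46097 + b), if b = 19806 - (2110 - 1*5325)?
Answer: 1705408704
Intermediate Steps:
b = 23021 (b = 19806 - (2110 - 5325) = 19806 - 1*(-3215) = 19806 + 3215 = 23021)
(-32919 - 1171*35)*(-46097 + b) = (-32919 - 1171*35)*(-46097 + 23021) = (-32919 - 40985)*(-23076) = -73904*(-23076) = 1705408704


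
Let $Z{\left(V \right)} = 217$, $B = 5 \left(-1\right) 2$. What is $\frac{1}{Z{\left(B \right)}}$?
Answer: $\frac{1}{217} \approx 0.0046083$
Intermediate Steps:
$B = -10$ ($B = \left(-5\right) 2 = -10$)
$\frac{1}{Z{\left(B \right)}} = \frac{1}{217}$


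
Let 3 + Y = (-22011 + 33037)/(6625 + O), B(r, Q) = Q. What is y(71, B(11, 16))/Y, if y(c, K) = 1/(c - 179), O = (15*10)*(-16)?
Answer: 4225/178092 ≈ 0.023724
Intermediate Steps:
O = -2400 (O = 150*(-16) = -2400)
y(c, K) = 1/(-179 + c)
Y = -1649/4225 (Y = -3 + (-22011 + 33037)/(6625 - 2400) = -3 + 11026/4225 = -1649/4225 ≈ -0.39030)
y(71, B(11, 16))/Y = 1/((-179 + 71)*(-1649/4225)) = -4225/1649/(-108) = -1/108*(-4225/1649) = 4225/178092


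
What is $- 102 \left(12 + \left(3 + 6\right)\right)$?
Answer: $-2142$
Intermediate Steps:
$- 102 \left(12 + \left(3 + 6\right)\right) = - 102 \left(12 + 9\right) = \left(-102\right) 21 = -2142$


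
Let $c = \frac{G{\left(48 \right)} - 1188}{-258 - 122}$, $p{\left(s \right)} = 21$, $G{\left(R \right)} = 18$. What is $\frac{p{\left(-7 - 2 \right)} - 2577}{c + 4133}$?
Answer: $- \frac{97128}{157171} \approx -0.61798$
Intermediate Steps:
$c = \frac{117}{38}$ ($c = \frac{18 - 1188}{-258 - 122} = - \frac{1170}{-380} = \left(-1170\right) \left(- \frac{1}{380}\right) = \frac{117}{38} \approx 3.0789$)
$\frac{p{\left(-7 - 2 \right)} - 2577}{c + 4133} = \frac{21 - 2577}{\frac{117}{38} + 4133} = - \frac{2556}{\frac{157171}{38}} = \left(-2556\right) \frac{38}{157171} = - \frac{97128}{157171}$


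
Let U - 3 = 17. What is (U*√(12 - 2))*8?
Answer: 160*√10 ≈ 505.96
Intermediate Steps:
U = 20 (U = 3 + 17 = 20)
(U*√(12 - 2))*8 = (20*√(12 - 2))*8 = (20*√10)*8 = 160*√10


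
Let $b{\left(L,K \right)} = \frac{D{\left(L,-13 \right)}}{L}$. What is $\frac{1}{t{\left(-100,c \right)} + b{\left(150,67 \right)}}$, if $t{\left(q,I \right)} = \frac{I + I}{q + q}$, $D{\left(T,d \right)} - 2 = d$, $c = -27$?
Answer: $\frac{300}{59} \approx 5.0847$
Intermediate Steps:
$D{\left(T,d \right)} = 2 + d$
$b{\left(L,K \right)} = - \frac{11}{L}$ ($b{\left(L,K \right)} = \frac{2 - 13}{L} = - \frac{11}{L}$)
$t{\left(q,I \right)} = \frac{I}{q}$ ($t{\left(q,I \right)} = \frac{2 I}{2 q} = 2 I \frac{1}{2 q} = \frac{I}{q}$)
$\frac{1}{t{\left(-100,c \right)} + b{\left(150,67 \right)}} = \frac{1}{- \frac{27}{-100} - \frac{11}{150}} = \frac{1}{\left(-27\right) \left(- \frac{1}{100}\right) - \frac{11}{150}} = \frac{1}{\frac{27}{100} - \frac{11}{150}} = \frac{1}{\frac{59}{300}} = \frac{300}{59}$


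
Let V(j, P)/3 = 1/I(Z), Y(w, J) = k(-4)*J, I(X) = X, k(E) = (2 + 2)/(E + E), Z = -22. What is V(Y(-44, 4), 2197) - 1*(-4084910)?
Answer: 89868017/22 ≈ 4.0849e+6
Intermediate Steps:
k(E) = 2/E (k(E) = 4/((2*E)) = 4*(1/(2*E)) = 2/E)
Y(w, J) = -J/2 (Y(w, J) = (2/(-4))*J = (2*(-1/4))*J = -J/2)
V(j, P) = -3/22 (V(j, P) = 3/(-22) = 3*(-1/22) = -3/22)
V(Y(-44, 4), 2197) - 1*(-4084910) = -3/22 - 1*(-4084910) = -3/22 + 4084910 = 89868017/22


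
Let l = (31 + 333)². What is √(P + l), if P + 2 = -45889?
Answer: √86605 ≈ 294.29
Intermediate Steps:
l = 132496 (l = 364² = 132496)
P = -45891 (P = -2 - 45889 = -45891)
√(P + l) = √(-45891 + 132496) = √86605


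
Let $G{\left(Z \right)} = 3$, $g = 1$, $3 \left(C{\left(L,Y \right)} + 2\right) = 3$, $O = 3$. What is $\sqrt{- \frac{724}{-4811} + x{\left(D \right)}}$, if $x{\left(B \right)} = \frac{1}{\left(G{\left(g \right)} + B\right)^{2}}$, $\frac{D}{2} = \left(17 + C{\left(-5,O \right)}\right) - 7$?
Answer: $\frac{\sqrt{1559221045}}{101031} \approx 0.39084$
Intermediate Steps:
$C{\left(L,Y \right)} = -1$ ($C{\left(L,Y \right)} = -2 + \frac{1}{3} \cdot 3 = -2 + 1 = -1$)
$D = 18$ ($D = 2 \left(\left(17 - 1\right) - 7\right) = 2 \left(16 - 7\right) = 2 \cdot 9 = 18$)
$x{\left(B \right)} = \frac{1}{\left(3 + B\right)^{2}}$
$\sqrt{- \frac{724}{-4811} + x{\left(D \right)}} = \sqrt{- \frac{724}{-4811} + \frac{1}{\left(3 + 18\right)^{2}}} = \sqrt{\left(-724\right) \left(- \frac{1}{4811}\right) + \frac{1}{441}} = \sqrt{\frac{724}{4811} + \frac{1}{441}} = \sqrt{\frac{324095}{2121651}} = \frac{\sqrt{1559221045}}{101031}$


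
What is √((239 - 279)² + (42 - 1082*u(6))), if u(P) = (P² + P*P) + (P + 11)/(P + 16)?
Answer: 3*I*√1036541/11 ≈ 277.67*I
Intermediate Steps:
u(P) = 2*P² + (11 + P)/(16 + P) (u(P) = (P² + P²) + (11 + P)/(16 + P) = 2*P² + (11 + P)/(16 + P))
√((239 - 279)² + (42 - 1082*u(6))) = √((239 - 279)² + (42 - 1082*(11 + 6 + 2*6³ + 32*6²)/(16 + 6))) = √((-40)² + (42 - 1082*(11 + 6 + 2*216 + 32*36)/22)) = √(1600 + (42 - 541*(11 + 6 + 432 + 1152)/11)) = √(1600 + (42 - 541*1601/11)) = √(1600 + (42 - 1082*1601/22)) = √(1600 + (42 - 866141/11)) = √(1600 - 865679/11) = √(-848079/11) = 3*I*√1036541/11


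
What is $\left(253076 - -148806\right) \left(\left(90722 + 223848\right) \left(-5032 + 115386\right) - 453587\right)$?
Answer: $13950772680291226$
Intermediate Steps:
$\left(253076 - -148806\right) \left(\left(90722 + 223848\right) \left(-5032 + 115386\right) - 453587\right) = \left(253076 + 148806\right) \left(314570 \cdot 110354 - 453587\right) = 401882 \left(34714057780 - 453587\right) = 401882 \cdot 34713604193 = 13950772680291226$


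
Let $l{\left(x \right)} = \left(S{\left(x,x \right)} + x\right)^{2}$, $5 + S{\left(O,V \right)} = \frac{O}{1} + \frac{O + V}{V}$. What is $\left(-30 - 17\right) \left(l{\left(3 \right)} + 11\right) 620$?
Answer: $-582800$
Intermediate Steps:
$S{\left(O,V \right)} = -5 + O + \frac{O + V}{V}$ ($S{\left(O,V \right)} = -5 + \left(\frac{O}{1} + \frac{O + V}{V}\right) = -5 + \left(O 1 + \frac{O + V}{V}\right) = -5 + \left(O + \frac{O + V}{V}\right) = -5 + O + \frac{O + V}{V}$)
$l{\left(x \right)} = \left(-3 + 2 x\right)^{2}$ ($l{\left(x \right)} = \left(\left(-4 + x + \frac{x}{x}\right) + x\right)^{2} = \left(\left(-4 + x + 1\right) + x\right)^{2} = \left(\left(-3 + x\right) + x\right)^{2} = \left(-3 + 2 x\right)^{2}$)
$\left(-30 - 17\right) \left(l{\left(3 \right)} + 11\right) 620 = \left(-30 - 17\right) \left(\left(-3 + 2 \cdot 3\right)^{2} + 11\right) 620 = - 47 \left(\left(-3 + 6\right)^{2} + 11\right) 620 = - 47 \left(3^{2} + 11\right) 620 = - 47 \left(9 + 11\right) 620 = \left(-47\right) 20 \cdot 620 = \left(-940\right) 620 = -582800$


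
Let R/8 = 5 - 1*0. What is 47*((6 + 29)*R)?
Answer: 65800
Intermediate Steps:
R = 40 (R = 8*(5 - 1*0) = 8*(5 + 0) = 8*5 = 40)
47*((6 + 29)*R) = 47*((6 + 29)*40) = 47*(35*40) = 47*1400 = 65800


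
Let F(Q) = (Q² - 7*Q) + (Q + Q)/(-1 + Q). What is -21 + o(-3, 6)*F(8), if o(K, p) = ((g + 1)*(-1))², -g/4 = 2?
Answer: 483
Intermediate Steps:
g = -8 (g = -4*2 = -8)
F(Q) = Q² - 7*Q + 2*Q/(-1 + Q) (F(Q) = (Q² - 7*Q) + (2*Q)/(-1 + Q) = (Q² - 7*Q) + 2*Q/(-1 + Q) = Q² - 7*Q + 2*Q/(-1 + Q))
o(K, p) = 49 (o(K, p) = ((-8 + 1)*(-1))² = (-7*(-1))² = 7² = 49)
-21 + o(-3, 6)*F(8) = -21 + 49*(8*(9 + 8² - 8*8)/(-1 + 8)) = -21 + 49*(8*(9 + 64 - 64)/7) = -21 + 49*(8*(⅐)*9) = -21 + 49*(72/7) = -21 + 504 = 483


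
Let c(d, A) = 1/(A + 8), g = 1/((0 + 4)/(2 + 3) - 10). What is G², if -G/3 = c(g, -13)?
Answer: 9/25 ≈ 0.36000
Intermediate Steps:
g = -5/46 (g = 1/(4/5 - 10) = 1/(4*(⅕) - 10) = 1/(⅘ - 10) = 1/(-46/5) = -5/46 ≈ -0.10870)
c(d, A) = 1/(8 + A)
G = ⅗ (G = -3/(8 - 13) = -3/(-5) = -3*(-⅕) = ⅗ ≈ 0.60000)
G² = (⅗)² = 9/25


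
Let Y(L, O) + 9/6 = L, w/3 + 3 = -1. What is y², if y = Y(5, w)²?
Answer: 2401/16 ≈ 150.06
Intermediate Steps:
w = -12 (w = -9 + 3*(-1) = -9 - 3 = -12)
Y(L, O) = -3/2 + L
y = 49/4 (y = (-3/2 + 5)² = (7/2)² = 49/4 ≈ 12.250)
y² = (49/4)² = 2401/16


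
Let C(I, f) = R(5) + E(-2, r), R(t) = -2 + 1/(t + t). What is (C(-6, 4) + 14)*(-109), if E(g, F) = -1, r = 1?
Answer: -12099/10 ≈ -1209.9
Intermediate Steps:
R(t) = -2 + 1/(2*t)
C(I, f) = -29/10 (C(I, f) = (-2 + (1/2)/5) - 1 = (-2 + (1/2)*(1/5)) - 1 = (-2 + 1/10) - 1 = -19/10 - 1 = -29/10)
(C(-6, 4) + 14)*(-109) = (-29/10 + 14)*(-109) = (111/10)*(-109) = -12099/10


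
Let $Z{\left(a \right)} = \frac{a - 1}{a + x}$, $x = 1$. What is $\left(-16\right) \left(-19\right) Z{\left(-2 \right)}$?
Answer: $912$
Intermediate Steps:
$Z{\left(a \right)} = \frac{-1 + a}{1 + a}$ ($Z{\left(a \right)} = \frac{a - 1}{a + 1} = \frac{-1 + a}{1 + a}$)
$\left(-16\right) \left(-19\right) Z{\left(-2 \right)} = \left(-16\right) \left(-19\right) \frac{-1 - 2}{1 - 2} = 304 \frac{1}{-1} \left(-3\right) = 304 \left(\left(-1\right) \left(-3\right)\right) = 304 \cdot 3 = 912$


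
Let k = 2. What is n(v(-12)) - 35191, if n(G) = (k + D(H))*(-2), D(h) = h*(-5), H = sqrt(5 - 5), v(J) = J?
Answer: -35195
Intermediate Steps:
H = 0 (H = sqrt(0) = 0)
D(h) = -5*h
n(G) = -4 (n(G) = (2 - 5*0)*(-2) = (2 + 0)*(-2) = 2*(-2) = -4)
n(v(-12)) - 35191 = -4 - 35191 = -35195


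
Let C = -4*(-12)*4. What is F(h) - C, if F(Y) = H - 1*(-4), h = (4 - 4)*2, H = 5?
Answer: -183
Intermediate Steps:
h = 0 (h = 0*2 = 0)
C = 192 (C = 48*4 = 192)
F(Y) = 9 (F(Y) = 5 - 1*(-4) = 5 + 4 = 9)
F(h) - C = 9 - 1*192 = 9 - 192 = -183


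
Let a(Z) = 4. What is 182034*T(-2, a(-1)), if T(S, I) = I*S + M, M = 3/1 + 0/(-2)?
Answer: -910170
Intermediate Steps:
M = 3 (M = 3*1 + 0*(-1/2) = 3 + 0 = 3)
T(S, I) = 3 + I*S (T(S, I) = I*S + 3 = 3 + I*S)
182034*T(-2, a(-1)) = 182034*(3 + 4*(-2)) = 182034*(3 - 8) = 182034*(-5) = -910170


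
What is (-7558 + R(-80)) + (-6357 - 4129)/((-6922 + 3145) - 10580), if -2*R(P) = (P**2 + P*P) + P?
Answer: -4077760/293 ≈ -13917.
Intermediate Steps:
R(P) = -P**2 - P/2 (R(P) = -((P**2 + P*P) + P)/2 = -((P**2 + P**2) + P)/2 = -(2*P**2 + P)/2 = -(P + 2*P**2)/2 = -P**2 - P/2)
(-7558 + R(-80)) + (-6357 - 4129)/((-6922 + 3145) - 10580) = (-7558 - 1*(-80)*(1/2 - 80)) + (-6357 - 4129)/((-6922 + 3145) - 10580) = (-7558 - 1*(-80)*(-159/2)) - 10486/(-3777 - 10580) = (-7558 - 6360) - 10486/(-14357) = -13918 - 10486*(-1/14357) = -13918 + 214/293 = -4077760/293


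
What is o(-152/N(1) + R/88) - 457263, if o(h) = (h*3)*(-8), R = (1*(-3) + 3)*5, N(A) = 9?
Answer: -1370573/3 ≈ -4.5686e+5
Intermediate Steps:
R = 0 (R = (-3 + 3)*5 = 0*5 = 0)
o(h) = -24*h (o(h) = (3*h)*(-8) = -24*h)
o(-152/N(1) + R/88) - 457263 = -24*(-152/9 + 0/88) - 457263 = -24*(-152*⅑ + 0*(1/88)) - 457263 = -24*(-152/9 + 0) - 457263 = -24*(-152/9) - 457263 = 1216/3 - 457263 = -1370573/3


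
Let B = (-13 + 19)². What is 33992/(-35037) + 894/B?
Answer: 1672187/70074 ≈ 23.863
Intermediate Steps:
B = 36 (B = 6² = 36)
33992/(-35037) + 894/B = 33992/(-35037) + 894/36 = 33992*(-1/35037) + 894*(1/36) = -33992/35037 + 149/6 = 1672187/70074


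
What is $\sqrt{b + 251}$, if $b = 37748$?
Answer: $\sqrt{37999} \approx 194.93$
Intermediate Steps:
$\sqrt{b + 251} = \sqrt{37748 + 251} = \sqrt{37999}$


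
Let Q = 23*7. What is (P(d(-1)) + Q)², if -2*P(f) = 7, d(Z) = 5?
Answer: 99225/4 ≈ 24806.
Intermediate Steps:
Q = 161
P(f) = -7/2 (P(f) = -½*7 = -7/2)
(P(d(-1)) + Q)² = (-7/2 + 161)² = (315/2)² = 99225/4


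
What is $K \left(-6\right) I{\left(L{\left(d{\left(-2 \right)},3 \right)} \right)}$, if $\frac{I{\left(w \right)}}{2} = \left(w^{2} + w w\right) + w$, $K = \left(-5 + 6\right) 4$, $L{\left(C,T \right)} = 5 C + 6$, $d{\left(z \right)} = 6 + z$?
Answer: $-66144$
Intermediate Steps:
$L{\left(C,T \right)} = 6 + 5 C$
$K = 4$ ($K = 1 \cdot 4 = 4$)
$I{\left(w \right)} = 2 w + 4 w^{2}$ ($I{\left(w \right)} = 2 \left(\left(w^{2} + w w\right) + w\right) = 2 \left(\left(w^{2} + w^{2}\right) + w\right) = 2 \left(2 w^{2} + w\right) = 2 \left(w + 2 w^{2}\right) = 2 w + 4 w^{2}$)
$K \left(-6\right) I{\left(L{\left(d{\left(-2 \right)},3 \right)} \right)} = 4 \left(-6\right) 2 \left(6 + 5 \left(6 - 2\right)\right) \left(1 + 2 \left(6 + 5 \left(6 - 2\right)\right)\right) = - 24 \cdot 2 \left(6 + 5 \cdot 4\right) \left(1 + 2 \left(6 + 5 \cdot 4\right)\right) = - 24 \cdot 2 \left(6 + 20\right) \left(1 + 2 \left(6 + 20\right)\right) = - 24 \cdot 2 \cdot 26 \left(1 + 2 \cdot 26\right) = - 24 \cdot 2 \cdot 26 \left(1 + 52\right) = - 24 \cdot 2 \cdot 26 \cdot 53 = \left(-24\right) 2756 = -66144$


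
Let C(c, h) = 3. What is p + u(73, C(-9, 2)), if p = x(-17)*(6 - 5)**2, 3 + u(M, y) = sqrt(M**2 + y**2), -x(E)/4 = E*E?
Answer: -1159 + sqrt(5338) ≈ -1085.9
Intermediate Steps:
x(E) = -4*E**2 (x(E) = -4*E*E = -4*E**2)
u(M, y) = -3 + sqrt(M**2 + y**2)
p = -1156 (p = (-4*(-17)**2)*(6 - 5)**2 = -4*289*1**2 = -1156*1 = -1156)
p + u(73, C(-9, 2)) = -1156 + (-3 + sqrt(73**2 + 3**2)) = -1156 + (-3 + sqrt(5329 + 9)) = -1156 + (-3 + sqrt(5338)) = -1159 + sqrt(5338)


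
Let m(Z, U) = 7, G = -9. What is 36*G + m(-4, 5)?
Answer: -317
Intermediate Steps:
36*G + m(-4, 5) = 36*(-9) + 7 = -324 + 7 = -317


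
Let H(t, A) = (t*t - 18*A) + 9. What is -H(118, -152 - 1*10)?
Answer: -16849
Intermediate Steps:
H(t, A) = 9 + t² - 18*A (H(t, A) = (t² - 18*A) + 9 = 9 + t² - 18*A)
-H(118, -152 - 1*10) = -(9 + 118² - 18*(-152 - 1*10)) = -(9 + 13924 - 18*(-152 - 10)) = -(9 + 13924 - 18*(-162)) = -(9 + 13924 + 2916) = -1*16849 = -16849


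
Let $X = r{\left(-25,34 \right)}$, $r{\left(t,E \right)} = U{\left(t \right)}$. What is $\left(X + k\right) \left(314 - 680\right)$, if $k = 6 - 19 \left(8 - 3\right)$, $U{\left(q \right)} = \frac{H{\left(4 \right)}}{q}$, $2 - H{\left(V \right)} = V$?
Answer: $\frac{813618}{25} \approx 32545.0$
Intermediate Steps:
$H{\left(V \right)} = 2 - V$
$U{\left(q \right)} = - \frac{2}{q}$ ($U{\left(q \right)} = \frac{2 - 4}{q} = - \frac{2}{q}$)
$k = -89$ ($k = 6 - 95 = -89$)
$r{\left(t,E \right)} = - \frac{2}{t}$
$X = \frac{2}{25}$ ($X = - \frac{2}{-25} = \left(-2\right) \left(- \frac{1}{25}\right) = \frac{2}{25} \approx 0.08$)
$\left(X + k\right) \left(314 - 680\right) = \left(\frac{2}{25} - 89\right) \left(314 - 680\right) = - \frac{2223 \left(314 - 680\right)}{25} = \left(- \frac{2223}{25}\right) \left(-366\right) = \frac{813618}{25}$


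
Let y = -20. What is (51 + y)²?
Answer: 961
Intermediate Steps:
(51 + y)² = (51 - 20)² = 31² = 961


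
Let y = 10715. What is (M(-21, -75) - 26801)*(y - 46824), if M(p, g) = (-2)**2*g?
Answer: 978590009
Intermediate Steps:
M(p, g) = 4*g
(M(-21, -75) - 26801)*(y - 46824) = (4*(-75) - 26801)*(10715 - 46824) = (-300 - 26801)*(-36109) = -27101*(-36109) = 978590009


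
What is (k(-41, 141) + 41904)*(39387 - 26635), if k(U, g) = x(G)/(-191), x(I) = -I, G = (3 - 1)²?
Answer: 102062774336/191 ≈ 5.3436e+8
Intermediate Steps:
G = 4 (G = 2² = 4)
k(U, g) = 4/191 (k(U, g) = -1*4/(-191) = -4*(-1/191) = 4/191)
(k(-41, 141) + 41904)*(39387 - 26635) = (4/191 + 41904)*(39387 - 26635) = (8003668/191)*12752 = 102062774336/191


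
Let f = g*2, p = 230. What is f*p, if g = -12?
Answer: -5520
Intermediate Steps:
f = -24 (f = -12*2 = -24)
f*p = -24*230 = -5520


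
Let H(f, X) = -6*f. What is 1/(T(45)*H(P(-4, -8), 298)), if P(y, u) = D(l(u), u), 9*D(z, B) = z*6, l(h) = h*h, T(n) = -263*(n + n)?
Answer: 1/6059520 ≈ 1.6503e-7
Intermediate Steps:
T(n) = -526*n
l(h) = h²
D(z, B) = 2*z/3 (D(z, B) = (z*6)/9 = (6*z)/9 = 2*z/3)
P(y, u) = 2*u²/3
1/(T(45)*H(P(-4, -8), 298)) = 1/(((-526*45))*((-4*(-8)²))) = 1/((-23670)*((-4*64))) = -1/(23670*((-6*128/3))) = -1/23670/(-256) = -1/23670*(-1/256) = 1/6059520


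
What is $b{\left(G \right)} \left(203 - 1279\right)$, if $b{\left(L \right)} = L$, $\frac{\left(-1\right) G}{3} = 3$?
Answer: $9684$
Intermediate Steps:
$G = -9$ ($G = \left(-3\right) 3 = -9$)
$b{\left(G \right)} \left(203 - 1279\right) = - 9 \left(203 - 1279\right) = \left(-9\right) \left(-1076\right) = 9684$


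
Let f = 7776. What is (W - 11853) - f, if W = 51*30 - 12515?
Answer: -30614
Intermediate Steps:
W = -10985 (W = 1530 - 12515 = -10985)
(W - 11853) - f = (-10985 - 11853) - 1*7776 = -22838 - 7776 = -30614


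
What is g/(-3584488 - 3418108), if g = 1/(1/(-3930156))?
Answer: 982539/1750649 ≈ 0.56124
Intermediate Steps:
g = -3930156 (g = 1/(-1/3930156) = -3930156)
g/(-3584488 - 3418108) = -3930156/(-3584488 - 3418108) = -3930156/(-7002596) = -3930156*(-1/7002596) = 982539/1750649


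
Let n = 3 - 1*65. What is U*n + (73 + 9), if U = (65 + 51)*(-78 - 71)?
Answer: 1071690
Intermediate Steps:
n = -62 (n = 3 - 65 = -62)
U = -17284 (U = 116*(-149) = -17284)
U*n + (73 + 9) = -17284*(-62) + (73 + 9) = 1071608 + 82 = 1071690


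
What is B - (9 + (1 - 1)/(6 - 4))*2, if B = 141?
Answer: 123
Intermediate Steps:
B - (9 + (1 - 1)/(6 - 4))*2 = 141 - (9 + (1 - 1)/(6 - 4))*2 = 141 - (9 + 0/2)*2 = 141 - (9 + 0*(½))*2 = 141 - (9 + 0)*2 = 141 - 9*2 = 141 - 1*18 = 141 - 18 = 123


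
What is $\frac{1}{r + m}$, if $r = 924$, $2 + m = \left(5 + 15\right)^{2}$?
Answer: $\frac{1}{1322} \approx 0.00075643$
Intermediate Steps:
$m = 398$ ($m = -2 + \left(5 + 15\right)^{2} = -2 + 20^{2} = -2 + 400 = 398$)
$\frac{1}{r + m} = \frac{1}{924 + 398} = \frac{1}{1322}$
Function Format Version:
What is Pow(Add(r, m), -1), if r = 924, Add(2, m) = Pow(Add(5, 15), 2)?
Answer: Rational(1, 1322) ≈ 0.00075643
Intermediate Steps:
m = 398 (m = Add(-2, Pow(Add(5, 15), 2)) = Add(-2, Pow(20, 2)) = Add(-2, 400) = 398)
Pow(Add(r, m), -1) = Pow(Add(924, 398), -1) = Pow(1322, -1) = Rational(1, 1322)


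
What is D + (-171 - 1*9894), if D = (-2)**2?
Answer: -10061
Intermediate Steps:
D = 4
D + (-171 - 1*9894) = 4 + (-171 - 1*9894) = 4 + (-171 - 9894) = 4 - 10065 = -10061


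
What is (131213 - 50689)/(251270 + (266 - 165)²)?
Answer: 80524/261471 ≈ 0.30797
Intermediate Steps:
(131213 - 50689)/(251270 + (266 - 165)²) = 80524/(251270 + 101²) = 80524/(251270 + 10201) = 80524/261471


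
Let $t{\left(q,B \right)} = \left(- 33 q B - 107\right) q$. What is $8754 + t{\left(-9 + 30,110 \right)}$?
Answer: $-1594323$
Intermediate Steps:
$t{\left(q,B \right)} = q \left(-107 - 33 B q\right)$ ($t{\left(q,B \right)} = \left(- 33 B q - 107\right) q = \left(-107 - 33 B q\right) q = q \left(-107 - 33 B q\right)$)
$8754 + t{\left(-9 + 30,110 \right)} = 8754 - \left(-9 + 30\right) \left(107 + 33 \cdot 110 \left(-9 + 30\right)\right) = 8754 - 21 \left(107 + 33 \cdot 110 \cdot 21\right) = 8754 - 21 \left(107 + 76230\right) = 8754 - 21 \cdot 76337 = 8754 - 1603077 = -1594323$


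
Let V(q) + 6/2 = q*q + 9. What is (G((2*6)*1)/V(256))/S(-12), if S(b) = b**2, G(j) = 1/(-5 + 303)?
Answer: 1/2812538304 ≈ 3.5555e-10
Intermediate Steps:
V(q) = 6 + q**2 (V(q) = -3 + (q*q + 9) = -3 + (q**2 + 9) = -3 + (9 + q**2) = 6 + q**2)
G(j) = 1/298
(G((2*6)*1)/V(256))/S(-12) = (1/(298*(6 + 256**2)))/((-12)**2) = (1/(298*(6 + 65536)))/144 = ((1/298)/65542)*(1/144) = ((1/298)*(1/65542))*(1/144) = (1/19531516)*(1/144) = 1/2812538304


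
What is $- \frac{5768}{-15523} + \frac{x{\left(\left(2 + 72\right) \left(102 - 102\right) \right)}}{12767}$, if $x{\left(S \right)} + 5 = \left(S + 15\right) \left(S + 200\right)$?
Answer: $\frac{120131441}{198182141} \approx 0.60617$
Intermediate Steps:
$x{\left(S \right)} = -5 + \left(15 + S\right) \left(200 + S\right)$ ($x{\left(S \right)} = -5 + \left(S + 15\right) \left(S + 200\right) = -5 + \left(15 + S\right) \left(200 + S\right)$)
$- \frac{5768}{-15523} + \frac{x{\left(\left(2 + 72\right) \left(102 - 102\right) \right)}}{12767} = - \frac{5768}{-15523} + \frac{2995 + \left(\left(2 + 72\right) \left(102 - 102\right)\right)^{2} + 215 \left(2 + 72\right) \left(102 - 102\right)}{12767} = \left(-5768\right) \left(- \frac{1}{15523}\right) + \left(2995 + \left(74 \cdot 0\right)^{2} + 215 \cdot 74 \cdot 0\right) \frac{1}{12767} = \frac{5768}{15523} + \left(2995 + 0^{2} + 215 \cdot 0\right) \frac{1}{12767} = \frac{5768}{15523} + \left(2995 + 0 + 0\right) \frac{1}{12767} = \frac{5768}{15523} + 2995 \cdot \frac{1}{12767} = \frac{5768}{15523} + \frac{2995}{12767} = \frac{120131441}{198182141}$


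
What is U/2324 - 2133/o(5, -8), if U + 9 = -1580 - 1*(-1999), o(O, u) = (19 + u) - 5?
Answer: -206443/581 ≈ -355.32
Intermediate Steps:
o(O, u) = 14 + u
U = 410 (U = -9 + (-1580 - 1*(-1999)) = -9 + (-1580 + 1999) = -9 + 419 = 410)
U/2324 - 2133/o(5, -8) = 410/2324 - 2133/(14 - 8) = 410*(1/2324) - 2133/6 = 205/1162 - 2133*⅙ = 205/1162 - 711/2 = -206443/581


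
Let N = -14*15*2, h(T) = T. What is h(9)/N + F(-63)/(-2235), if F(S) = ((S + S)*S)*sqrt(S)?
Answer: -3/140 - 7938*I*sqrt(7)/745 ≈ -0.021429 - 28.191*I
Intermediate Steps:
F(S) = 2*S**(5/2) (F(S) = ((2*S)*S)*sqrt(S) = (2*S**2)*sqrt(S) = 2*S**(5/2))
N = -420 (N = -210*2 = -420)
h(9)/N + F(-63)/(-2235) = 9/(-420) + (2*(-63)**(5/2))/(-2235) = 9*(-1/420) + (2*(11907*I*sqrt(7)))*(-1/2235) = -3/140 + (23814*I*sqrt(7))*(-1/2235) = -3/140 - 7938*I*sqrt(7)/745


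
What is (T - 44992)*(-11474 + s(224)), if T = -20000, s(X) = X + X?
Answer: 716601792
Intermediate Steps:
s(X) = 2*X
(T - 44992)*(-11474 + s(224)) = (-20000 - 44992)*(-11474 + 2*224) = -64992*(-11474 + 448) = -64992*(-11026) = 716601792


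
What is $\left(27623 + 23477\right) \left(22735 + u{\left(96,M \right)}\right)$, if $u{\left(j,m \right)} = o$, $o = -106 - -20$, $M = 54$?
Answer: $1157363900$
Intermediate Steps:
$o = -86$ ($o = -106 + 20 = -86$)
$u{\left(j,m \right)} = -86$
$\left(27623 + 23477\right) \left(22735 + u{\left(96,M \right)}\right) = \left(27623 + 23477\right) \left(22735 - 86\right) = 51100 \cdot 22649 = 1157363900$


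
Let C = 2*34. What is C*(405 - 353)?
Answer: 3536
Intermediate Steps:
C = 68
C*(405 - 353) = 68*(405 - 353) = 68*52 = 3536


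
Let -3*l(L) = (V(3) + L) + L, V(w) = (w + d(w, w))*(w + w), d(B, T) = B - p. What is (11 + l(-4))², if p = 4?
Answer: 841/9 ≈ 93.444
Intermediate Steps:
d(B, T) = -4 + B (d(B, T) = B - 1*4 = B - 4 = -4 + B)
V(w) = 2*w*(-4 + 2*w) (V(w) = (w + (-4 + w))*(w + w) = (-4 + 2*w)*(2*w) = 2*w*(-4 + 2*w))
l(L) = -4 - 2*L/3 (l(L) = -((4*3*(-2 + 3) + L) + L)/3 = -((4*3*1 + L) + L)/3 = -((12 + L) + L)/3 = -(12 + 2*L)/3 = -4 - 2*L/3)
(11 + l(-4))² = (11 + (-4 - ⅔*(-4)))² = (11 + (-4 + 8/3))² = (11 - 4/3)² = (29/3)² = 841/9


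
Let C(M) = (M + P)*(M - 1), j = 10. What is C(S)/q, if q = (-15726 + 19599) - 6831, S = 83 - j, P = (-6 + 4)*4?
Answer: -780/493 ≈ -1.5821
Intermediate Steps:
P = -8 (P = -2*4 = -8)
S = 73 (S = 83 - 1*10 = 83 - 10 = 73)
C(M) = (-1 + M)*(-8 + M) (C(M) = (M - 8)*(M - 1) = (-8 + M)*(-1 + M) = (-1 + M)*(-8 + M))
q = -2958 (q = 3873 - 6831 = -2958)
C(S)/q = (8 + 73**2 - 9*73)/(-2958) = (8 + 5329 - 657)*(-1/2958) = 4680*(-1/2958) = -780/493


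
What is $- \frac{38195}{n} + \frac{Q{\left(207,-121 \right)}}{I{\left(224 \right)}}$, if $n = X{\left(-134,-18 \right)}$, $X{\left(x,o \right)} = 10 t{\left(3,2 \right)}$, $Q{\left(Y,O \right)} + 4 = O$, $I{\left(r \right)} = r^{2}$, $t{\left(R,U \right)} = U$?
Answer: $- \frac{95823741}{50176} \approx -1909.8$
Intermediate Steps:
$Q{\left(Y,O \right)} = -4 + O$
$X{\left(x,o \right)} = 20$ ($X{\left(x,o \right)} = 10 \cdot 2 = 20$)
$n = 20$
$- \frac{38195}{n} + \frac{Q{\left(207,-121 \right)}}{I{\left(224 \right)}} = - \frac{38195}{20} + \frac{-4 - 121}{224^{2}} = \left(-38195\right) \frac{1}{20} - \frac{125}{50176} = - \frac{7639}{4} - \frac{125}{50176} = - \frac{95823741}{50176}$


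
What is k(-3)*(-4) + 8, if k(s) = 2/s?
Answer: 32/3 ≈ 10.667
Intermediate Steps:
k(-3)*(-4) + 8 = (2/(-3))*(-4) + 8 = (2*(-⅓))*(-4) + 8 = -⅔*(-4) + 8 = 8/3 + 8 = 32/3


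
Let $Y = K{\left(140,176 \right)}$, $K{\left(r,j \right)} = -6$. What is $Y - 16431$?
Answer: $-16437$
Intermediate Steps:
$Y = -6$
$Y - 16431 = -6 - 16431 = -16437$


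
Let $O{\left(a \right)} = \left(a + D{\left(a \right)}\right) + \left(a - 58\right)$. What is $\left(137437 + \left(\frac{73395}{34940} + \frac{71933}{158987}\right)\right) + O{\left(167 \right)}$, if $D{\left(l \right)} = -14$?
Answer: $\frac{152986584618021}{1111001156} \approx 1.377 \cdot 10^{5}$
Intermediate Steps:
$O{\left(a \right)} = -72 + 2 a$ ($O{\left(a \right)} = \left(a - 14\right) + \left(a - 58\right) = \left(-14 + a\right) + \left(-58 + a\right) = -72 + 2 a$)
$\left(137437 + \left(\frac{73395}{34940} + \frac{71933}{158987}\right)\right) + O{\left(167 \right)} = \left(137437 + \left(\frac{73395}{34940} + \frac{71933}{158987}\right)\right) + \left(-72 + 2 \cdot 167\right) = \left(137437 + \left(73395 \cdot \frac{1}{34940} + 71933 \cdot \frac{1}{158987}\right)\right) + \left(-72 + 334\right) = \left(137437 + \left(\frac{14679}{6988} + \frac{71933}{158987}\right)\right) + 262 = \left(137437 + \frac{2836437977}{1111001156}\right) + 262 = \frac{152695502315149}{1111001156} + 262 = \frac{152986584618021}{1111001156}$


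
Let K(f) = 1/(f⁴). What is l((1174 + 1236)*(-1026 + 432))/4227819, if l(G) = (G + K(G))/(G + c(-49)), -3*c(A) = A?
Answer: 6011978762795582276613302399999/25417268036159994856905339613632480000 ≈ 2.3653e-7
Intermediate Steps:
c(A) = -A/3
K(f) = f⁻⁴
l(G) = (G + G⁻⁴)/(49/3 + G) (l(G) = (G + G⁻⁴)/(G - ⅓*(-49)) = (G + G⁻⁴)/(G + 49/3) = (G + G⁻⁴)/(49/3 + G))
l((1174 + 1236)*(-1026 + 432))/4227819 = (3*(1 + ((1174 + 1236)*(-1026 + 432))⁵)/(((1174 + 1236)*(-1026 + 432))⁴*(49 + 3*((1174 + 1236)*(-1026 + 432)))))/4227819 = (3*(1 + (2410*(-594))⁵)/((2410*(-594))⁴*(49 + 3*(2410*(-594)))))*(1/4227819) = (3*(1 + (-1431540)⁵)/((-1431540)⁴*(49 + 3*(-1431540))))*(1/4227819) = (3*(1/4199658244125614566560000)*(1 - 6011978762795582276613302400000)/(49 - 4294620))*(1/4227819) = (3*(1/4199658244125614566560000)*(-6011978762795582276613302399999)/(-4294571))*(1/4227819) = (3*(1/4199658244125614566560000)*(-1/4294571)*(-6011978762795582276613302399999))*(1/4227819) = (6011978762795582276613302399999/6011910168377594891575381920000)*(1/4227819) = 6011978762795582276613302399999/25417268036159994856905339613632480000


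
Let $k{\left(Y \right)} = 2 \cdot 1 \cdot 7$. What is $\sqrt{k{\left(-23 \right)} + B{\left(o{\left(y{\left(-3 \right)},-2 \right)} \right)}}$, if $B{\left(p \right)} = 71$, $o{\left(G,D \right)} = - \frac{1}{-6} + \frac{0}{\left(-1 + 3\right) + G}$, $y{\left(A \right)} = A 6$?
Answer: $\sqrt{85} \approx 9.2195$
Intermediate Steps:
$k{\left(Y \right)} = 14$ ($k{\left(Y \right)} = 2 \cdot 7 = 14$)
$y{\left(A \right)} = 6 A$
$o{\left(G,D \right)} = \frac{1}{6}$ ($o{\left(G,D \right)} = \left(-1\right) \left(- \frac{1}{6}\right) + \frac{0}{2 + G} = \frac{1}{6} + 0 = \frac{1}{6}$)
$\sqrt{k{\left(-23 \right)} + B{\left(o{\left(y{\left(-3 \right)},-2 \right)} \right)}} = \sqrt{14 + 71} = \sqrt{85}$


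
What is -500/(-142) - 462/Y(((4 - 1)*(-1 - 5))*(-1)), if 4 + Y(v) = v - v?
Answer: 16901/142 ≈ 119.02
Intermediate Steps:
Y(v) = -4 (Y(v) = -4 + (v - v) = -4 + 0 = -4)
-500/(-142) - 462/Y(((4 - 1)*(-1 - 5))*(-1)) = -500/(-142) - 462/(-4) = -500*(-1/142) - 462*(-¼) = 250/71 + 231/2 = 16901/142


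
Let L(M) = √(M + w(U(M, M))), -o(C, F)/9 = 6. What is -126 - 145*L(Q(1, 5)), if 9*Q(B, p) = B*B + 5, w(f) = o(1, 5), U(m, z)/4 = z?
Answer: -126 - 580*I*√30/3 ≈ -126.0 - 1058.9*I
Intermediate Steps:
o(C, F) = -54 (o(C, F) = -9*6 = -54)
U(m, z) = 4*z
w(f) = -54
Q(B, p) = 5/9 + B²/9 (Q(B, p) = (B*B + 5)/9 = (B² + 5)/9 = (5 + B²)/9 = 5/9 + B²/9)
L(M) = √(-54 + M) (L(M) = √(M - 54) = √(-54 + M))
-126 - 145*L(Q(1, 5)) = -126 - 145*√(-54 + (5/9 + (⅑)*1²)) = -126 - 145*√(-54 + (5/9 + (⅑)*1)) = -126 - 145*√(-54 + (5/9 + ⅑)) = -126 - 145*√(-54 + ⅔) = -126 - 580*I*√30/3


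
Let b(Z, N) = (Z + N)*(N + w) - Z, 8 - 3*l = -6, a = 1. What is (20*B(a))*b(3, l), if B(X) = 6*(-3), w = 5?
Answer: -25600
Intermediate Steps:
B(X) = -18
l = 14/3 (l = 8/3 - ⅓*(-6) = 8/3 + 2 = 14/3 ≈ 4.6667)
b(Z, N) = -Z + (5 + N)*(N + Z) (b(Z, N) = (Z + N)*(N + 5) - Z = (N + Z)*(5 + N) - Z = (5 + N)*(N + Z) - Z = -Z + (5 + N)*(N + Z))
(20*B(a))*b(3, l) = (20*(-18))*((14/3)² + 4*3 + 5*(14/3) + (14/3)*3) = -360*(196/9 + 12 + 70/3 + 14) = -360*640/9 = -25600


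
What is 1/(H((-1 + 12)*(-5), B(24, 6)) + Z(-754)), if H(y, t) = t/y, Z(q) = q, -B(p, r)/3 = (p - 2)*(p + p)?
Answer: -5/3482 ≈ -0.0014360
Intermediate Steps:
B(p, r) = -6*p*(-2 + p) (B(p, r) = -3*(p - 2)*(p + p) = -3*(-2 + p)*2*p = -6*p*(-2 + p))
1/(H((-1 + 12)*(-5), B(24, 6)) + Z(-754)) = 1/((6*24*(2 - 1*24))/(((-1 + 12)*(-5))) - 754) = 1/((6*24*(2 - 24))/((11*(-5))) - 754) = 1/((6*24*(-22))/(-55) - 754) = 1/(-3168*(-1/55) - 754) = 1/(288/5 - 754) = 1/(-3482/5) = -5/3482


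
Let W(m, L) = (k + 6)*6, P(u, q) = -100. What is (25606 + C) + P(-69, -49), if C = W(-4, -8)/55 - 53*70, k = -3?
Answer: 1198798/55 ≈ 21796.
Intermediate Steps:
W(m, L) = 18 (W(m, L) = (-3 + 6)*6 = 3*6 = 18)
C = -204032/55 (C = 18/55 - 53*70 = 18*(1/55) - 3710 = 18/55 - 3710 = -204032/55 ≈ -3709.7)
(25606 + C) + P(-69, -49) = (25606 - 204032/55) - 100 = 1204298/55 - 100 = 1198798/55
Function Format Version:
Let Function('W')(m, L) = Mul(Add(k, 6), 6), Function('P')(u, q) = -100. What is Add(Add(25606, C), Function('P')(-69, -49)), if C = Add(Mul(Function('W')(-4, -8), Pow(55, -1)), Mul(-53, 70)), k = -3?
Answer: Rational(1198798, 55) ≈ 21796.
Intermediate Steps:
Function('W')(m, L) = 18 (Function('W')(m, L) = Mul(Add(-3, 6), 6) = Mul(3, 6) = 18)
C = Rational(-204032, 55) (C = Add(Mul(18, Pow(55, -1)), Mul(-53, 70)) = Add(Mul(18, Rational(1, 55)), -3710) = Add(Rational(18, 55), -3710) = Rational(-204032, 55) ≈ -3709.7)
Add(Add(25606, C), Function('P')(-69, -49)) = Add(Add(25606, Rational(-204032, 55)), -100) = Add(Rational(1204298, 55), -100) = Rational(1198798, 55)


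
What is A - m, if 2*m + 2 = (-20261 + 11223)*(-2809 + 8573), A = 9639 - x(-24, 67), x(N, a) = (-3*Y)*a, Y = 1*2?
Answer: 26057558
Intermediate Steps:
Y = 2
x(N, a) = -6*a (x(N, a) = (-3*2)*a = -6*a)
A = 10041 (A = 9639 - (-6)*67 = 9639 - 1*(-402) = 9639 + 402 = 10041)
m = -26047517 (m = -1 + ((-20261 + 11223)*(-2809 + 8573))/2 = -1 + (-9038*5764)/2 = -1 + (1/2)*(-52095032) = -1 - 26047516 = -26047517)
A - m = 10041 - 1*(-26047517) = 10041 + 26047517 = 26057558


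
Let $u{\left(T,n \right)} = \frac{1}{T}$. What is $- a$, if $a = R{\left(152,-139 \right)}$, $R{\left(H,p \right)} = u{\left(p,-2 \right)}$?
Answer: $\frac{1}{139} \approx 0.0071942$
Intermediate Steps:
$R{\left(H,p \right)} = \frac{1}{p}$
$a = - \frac{1}{139}$ ($a = \frac{1}{-139} = - \frac{1}{139} \approx -0.0071942$)
$- a = \left(-1\right) \left(- \frac{1}{139}\right) = \frac{1}{139}$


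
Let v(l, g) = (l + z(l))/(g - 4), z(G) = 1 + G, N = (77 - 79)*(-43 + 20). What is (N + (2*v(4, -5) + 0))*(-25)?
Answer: -1100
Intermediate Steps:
N = 46 (N = -2*(-23) = 46)
v(l, g) = (1 + 2*l)/(-4 + g) (v(l, g) = (l + (1 + l))/(g - 4) = (1 + 2*l)/(-4 + g))
(N + (2*v(4, -5) + 0))*(-25) = (46 + (2*((1 + 2*4)/(-4 - 5)) + 0))*(-25) = (46 + (2*((1 + 8)/(-9)) + 0))*(-25) = (46 + (2*(-1/9*9) + 0))*(-25) = (46 + (2*(-1) + 0))*(-25) = (46 + (-2 + 0))*(-25) = (46 - 2)*(-25) = 44*(-25) = -1100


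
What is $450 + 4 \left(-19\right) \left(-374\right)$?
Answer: $28874$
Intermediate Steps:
$450 + 4 \left(-19\right) \left(-374\right) = 450 - -28424 = 450 + 28424 = 28874$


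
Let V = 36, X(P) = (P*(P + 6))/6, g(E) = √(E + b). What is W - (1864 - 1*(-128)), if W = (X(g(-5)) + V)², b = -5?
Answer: -7409/9 + 206*I*√10/3 ≈ -823.22 + 217.14*I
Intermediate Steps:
g(E) = √(-5 + E) (g(E) = √(E - 5) = √(-5 + E))
X(P) = P*(6 + P)/6 (X(P) = (P*(6 + P))*(⅙) = P*(6 + P)/6)
W = (36 + I*√10*(6 + I*√10)/6)² (W = (√(-5 - 5)*(6 + √(-5 - 5))/6 + 36)² = (√(-10)*(6 + √(-10))/6 + 36)² = ((I*√10)*(6 + I*√10)/6 + 36)² = (I*√10*(6 + I*√10)/6 + 36)² = (36 + I*√10*(6 + I*√10)/6)² ≈ 1168.8 + 217.14*I)
W - (1864 - 1*(-128)) = (10519/9 + 206*I*√10/3) - (1864 - 1*(-128)) = (10519/9 + 206*I*√10/3) - (1864 + 128) = (10519/9 + 206*I*√10/3) - 1*1992 = (10519/9 + 206*I*√10/3) - 1992 = -7409/9 + 206*I*√10/3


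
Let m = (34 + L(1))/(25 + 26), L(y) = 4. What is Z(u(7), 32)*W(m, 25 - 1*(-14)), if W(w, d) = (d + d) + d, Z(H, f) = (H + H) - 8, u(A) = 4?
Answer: 0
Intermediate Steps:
Z(H, f) = -8 + 2*H (Z(H, f) = 2*H - 8 = -8 + 2*H)
m = 38/51 (m = (34 + 4)/(25 + 26) = 38/51 ≈ 0.74510)
W(w, d) = 3*d (W(w, d) = 2*d + d = 3*d)
Z(u(7), 32)*W(m, 25 - 1*(-14)) = (-8 + 2*4)*(3*(25 - 1*(-14))) = (-8 + 8)*(3*(25 + 14)) = 0*(3*39) = 0*117 = 0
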